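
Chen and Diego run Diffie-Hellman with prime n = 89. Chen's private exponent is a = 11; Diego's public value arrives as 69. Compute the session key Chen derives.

34

Shared key K = 69^11 mod 89.
69^1 ≡ 69 (mod 89)
69^2 = (69^1)^2 ≡ 69^2 = 4761 ≡ 44 (mod 89)
69^4 = (69^2)^2 ≡ 44^2 = 1936 ≡ 67 (mod 89)
69^8 = (69^4)^2 ≡ 67^2 = 4489 ≡ 39 (mod 89)
69^11 = 69^8 · 69^2 · 69^1 ≡ 39 · 44 · 69 ≡ 34 (mod 89).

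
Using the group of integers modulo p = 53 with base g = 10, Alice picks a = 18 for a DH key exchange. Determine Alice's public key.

42

Public value = 10^18 mod 53.
10^1 ≡ 10 (mod 53)
10^2 = (10^1)^2 ≡ 10^2 = 100 ≡ 47 (mod 53)
10^4 = (10^2)^2 ≡ 47^2 = 2209 ≡ 36 (mod 53)
10^8 = (10^4)^2 ≡ 36^2 = 1296 ≡ 24 (mod 53)
10^16 = (10^8)^2 ≡ 24^2 = 576 ≡ 46 (mod 53)
10^18 = 10^16 · 10^2 ≡ 46 · 47 ≡ 42 (mod 53).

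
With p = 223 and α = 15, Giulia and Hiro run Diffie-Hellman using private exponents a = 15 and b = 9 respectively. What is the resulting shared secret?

Hiro sends B = α^b mod p = 15^9 mod 223.
15^1 ≡ 15 (mod 223)
15^2 = (15^1)^2 ≡ 15^2 = 225 ≡ 2 (mod 223)
15^4 = (15^2)^2 ≡ 2^2 = 4 ≡ 4 (mod 223)
15^8 = (15^4)^2 ≡ 4^2 = 16 ≡ 16 (mod 223)
15^9 = 15^8 · 15^1 ≡ 16 · 15 ≡ 17 (mod 223).
So B = 17. Giulia then computes K = B^a mod p = 17^15 mod 223.
17^1 ≡ 17 (mod 223)
17^2 = (17^1)^2 ≡ 17^2 = 289 ≡ 66 (mod 223)
17^4 = (17^2)^2 ≡ 66^2 = 4356 ≡ 119 (mod 223)
17^8 = (17^4)^2 ≡ 119^2 = 14161 ≡ 112 (mod 223)
17^15 = 17^8 · 17^4 · 17^2 · 17^1 ≡ 112 · 119 · 66 · 17 ≡ 82 (mod 223).

82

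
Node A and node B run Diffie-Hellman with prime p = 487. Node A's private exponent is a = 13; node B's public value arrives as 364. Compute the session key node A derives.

77

Shared key K = 364^13 mod 487.
364^1 ≡ 364 (mod 487)
364^2 = (364^1)^2 ≡ 364^2 = 132496 ≡ 32 (mod 487)
364^4 = (364^2)^2 ≡ 32^2 = 1024 ≡ 50 (mod 487)
364^8 = (364^4)^2 ≡ 50^2 = 2500 ≡ 65 (mod 487)
364^13 = 364^8 · 364^4 · 364^1 ≡ 65 · 50 · 364 ≡ 77 (mod 487).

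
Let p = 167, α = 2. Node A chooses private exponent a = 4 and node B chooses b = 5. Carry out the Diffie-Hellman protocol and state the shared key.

150

Node B sends B = α^b mod p = 2^5 mod 167.
2^1 ≡ 2 (mod 167)
2^2 = (2^1)^2 ≡ 2^2 = 4 ≡ 4 (mod 167)
2^4 = (2^2)^2 ≡ 4^2 = 16 ≡ 16 (mod 167)
2^5 = 2^4 · 2^1 ≡ 16 · 2 ≡ 32 (mod 167).
So B = 32. Node A then computes K = B^a mod p = 32^4 mod 167.
32^1 ≡ 32 (mod 167)
32^2 = (32^1)^2 ≡ 32^2 = 1024 ≡ 22 (mod 167)
32^4 = (32^2)^2 ≡ 22^2 = 484 ≡ 150 (mod 167)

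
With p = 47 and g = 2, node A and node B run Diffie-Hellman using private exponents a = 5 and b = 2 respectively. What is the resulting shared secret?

37

Node A sends A = g^a mod p = 2^5 mod 47.
2^1 ≡ 2 (mod 47)
2^2 = (2^1)^2 ≡ 2^2 = 4 ≡ 4 (mod 47)
2^4 = (2^2)^2 ≡ 4^2 = 16 ≡ 16 (mod 47)
2^5 = 2^4 · 2^1 ≡ 16 · 2 ≡ 32 (mod 47).
So A = 32. Node B then computes K = A^b mod p = 32^2 mod 47.
32^1 ≡ 32 (mod 47)
32^2 = (32^1)^2 ≡ 32^2 = 1024 ≡ 37 (mod 47)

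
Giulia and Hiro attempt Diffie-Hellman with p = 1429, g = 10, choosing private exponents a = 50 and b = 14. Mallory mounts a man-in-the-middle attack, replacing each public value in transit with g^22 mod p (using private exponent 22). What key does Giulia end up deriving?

381

Giulia receives Mallory's public value M = 10^22 mod 1429 instead of the honest one.
10^1 ≡ 10 (mod 1429)
10^2 = (10^1)^2 ≡ 10^2 = 100 ≡ 100 (mod 1429)
10^4 = (10^2)^2 ≡ 100^2 = 10000 ≡ 1426 (mod 1429)
10^8 = (10^4)^2 ≡ 1426^2 = 2033476 ≡ 9 (mod 1429)
10^16 = (10^8)^2 ≡ 9^2 = 81 ≡ 81 (mod 1429)
10^22 = 10^16 · 10^4 · 10^2 ≡ 81 · 1426 · 100 ≡ 1422 (mod 1429).
So M = 1422. Giulia computes K = M^50 mod 1429.
1422^1 ≡ 1422 (mod 1429)
1422^2 = (1422^1)^2 ≡ 1422^2 = 2022084 ≡ 49 (mod 1429)
1422^4 = (1422^2)^2 ≡ 49^2 = 2401 ≡ 972 (mod 1429)
1422^8 = (1422^4)^2 ≡ 972^2 = 944784 ≡ 215 (mod 1429)
1422^16 = (1422^8)^2 ≡ 215^2 = 46225 ≡ 497 (mod 1429)
1422^32 = (1422^16)^2 ≡ 497^2 = 247009 ≡ 1221 (mod 1429)
1422^50 = 1422^32 · 1422^16 · 1422^2 ≡ 1221 · 497 · 49 ≡ 381 (mod 1429).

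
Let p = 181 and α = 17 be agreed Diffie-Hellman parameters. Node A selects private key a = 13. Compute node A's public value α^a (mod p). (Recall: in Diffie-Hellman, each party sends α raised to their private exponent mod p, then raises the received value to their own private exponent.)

72

Public value = 17^13 (mod 181).
17^1 ≡ 17 (mod 181)
17^2 = (17^1)^2 ≡ 17^2 = 289 ≡ 108 (mod 181)
17^4 = (17^2)^2 ≡ 108^2 = 11664 ≡ 80 (mod 181)
17^8 = (17^4)^2 ≡ 80^2 = 6400 ≡ 65 (mod 181)
17^13 = 17^8 · 17^4 · 17^1 ≡ 65 · 80 · 17 ≡ 72 (mod 181).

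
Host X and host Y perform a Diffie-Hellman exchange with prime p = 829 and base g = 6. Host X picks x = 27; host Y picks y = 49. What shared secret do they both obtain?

193

Host Y sends B = g^y mod p = 6^49 mod 829.
6^1 ≡ 6 (mod 829)
6^2 = (6^1)^2 ≡ 6^2 = 36 ≡ 36 (mod 829)
6^4 = (6^2)^2 ≡ 36^2 = 1296 ≡ 467 (mod 829)
6^8 = (6^4)^2 ≡ 467^2 = 218089 ≡ 62 (mod 829)
6^16 = (6^8)^2 ≡ 62^2 = 3844 ≡ 528 (mod 829)
6^32 = (6^16)^2 ≡ 528^2 = 278784 ≡ 240 (mod 829)
6^49 = 6^32 · 6^16 · 6^1 ≡ 240 · 528 · 6 ≡ 127 (mod 829).
So B = 127. Host X then computes K = B^x mod p = 127^27 mod 829.
127^1 ≡ 127 (mod 829)
127^2 = (127^1)^2 ≡ 127^2 = 16129 ≡ 378 (mod 829)
127^4 = (127^2)^2 ≡ 378^2 = 142884 ≡ 296 (mod 829)
127^8 = (127^4)^2 ≡ 296^2 = 87616 ≡ 571 (mod 829)
127^16 = (127^8)^2 ≡ 571^2 = 326041 ≡ 244 (mod 829)
127^27 = 127^16 · 127^8 · 127^2 · 127^1 ≡ 244 · 571 · 378 · 127 ≡ 193 (mod 829).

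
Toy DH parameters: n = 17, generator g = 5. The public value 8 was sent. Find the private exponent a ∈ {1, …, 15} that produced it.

2

Try successive powers of 5 modulo 17:
5^1 ≡ 5
5^2 ≡ 8
Found: a = 2.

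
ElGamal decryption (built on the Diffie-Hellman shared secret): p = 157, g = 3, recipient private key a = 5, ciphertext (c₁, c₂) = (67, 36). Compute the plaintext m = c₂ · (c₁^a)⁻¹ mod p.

Shared mask s = c₁^a mod p = 67^5 mod 157.
67^1 ≡ 67 (mod 157)
67^2 = (67^1)^2 ≡ 67^2 = 4489 ≡ 93 (mod 157)
67^4 = (67^2)^2 ≡ 93^2 = 8649 ≡ 14 (mod 157)
67^5 = 67^4 · 67^1 ≡ 14 · 67 ≡ 153 (mod 157).
So s = 153; s⁻¹ ≡ 39 (mod 157).
m = c₂ · s⁻¹ mod 157 = 36 · 39 mod 157 = 148.

148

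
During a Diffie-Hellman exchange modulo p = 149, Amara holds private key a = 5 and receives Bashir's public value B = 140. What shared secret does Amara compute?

104

Shared key K = 140^5 mod 149.
140^1 ≡ 140 (mod 149)
140^2 = (140^1)^2 ≡ 140^2 = 19600 ≡ 81 (mod 149)
140^4 = (140^2)^2 ≡ 81^2 = 6561 ≡ 5 (mod 149)
140^5 = 140^4 · 140^1 ≡ 5 · 140 ≡ 104 (mod 149).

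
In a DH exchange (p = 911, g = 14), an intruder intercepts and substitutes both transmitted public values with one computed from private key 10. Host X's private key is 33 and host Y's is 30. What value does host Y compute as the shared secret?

Host Y receives an intruder's public value M = 14^10 mod 911 instead of the honest one.
14^1 ≡ 14 (mod 911)
14^2 = (14^1)^2 ≡ 14^2 = 196 ≡ 196 (mod 911)
14^4 = (14^2)^2 ≡ 196^2 = 38416 ≡ 154 (mod 911)
14^8 = (14^4)^2 ≡ 154^2 = 23716 ≡ 30 (mod 911)
14^10 = 14^8 · 14^2 ≡ 30 · 196 ≡ 414 (mod 911).
So M = 414. Host Y computes K = M^30 mod 911.
414^1 ≡ 414 (mod 911)
414^2 = (414^1)^2 ≡ 414^2 = 171396 ≡ 128 (mod 911)
414^4 = (414^2)^2 ≡ 128^2 = 16384 ≡ 897 (mod 911)
414^8 = (414^4)^2 ≡ 897^2 = 804609 ≡ 196 (mod 911)
414^16 = (414^8)^2 ≡ 196^2 = 38416 ≡ 154 (mod 911)
414^30 = 414^16 · 414^8 · 414^4 · 414^2 ≡ 154 · 196 · 897 · 128 ≡ 897 (mod 911).

897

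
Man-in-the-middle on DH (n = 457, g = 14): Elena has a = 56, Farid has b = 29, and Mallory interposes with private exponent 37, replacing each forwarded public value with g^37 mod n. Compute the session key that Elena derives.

205

Elena receives Mallory's public value M = 14^37 mod 457 instead of the honest one.
14^1 ≡ 14 (mod 457)
14^2 = (14^1)^2 ≡ 14^2 = 196 ≡ 196 (mod 457)
14^4 = (14^2)^2 ≡ 196^2 = 38416 ≡ 28 (mod 457)
14^8 = (14^4)^2 ≡ 28^2 = 784 ≡ 327 (mod 457)
14^16 = (14^8)^2 ≡ 327^2 = 106929 ≡ 448 (mod 457)
14^32 = (14^16)^2 ≡ 448^2 = 200704 ≡ 81 (mod 457)
14^37 = 14^32 · 14^4 · 14^1 ≡ 81 · 28 · 14 ≡ 219 (mod 457).
So M = 219. Elena computes K = M^56 mod 457.
219^1 ≡ 219 (mod 457)
219^2 = (219^1)^2 ≡ 219^2 = 47961 ≡ 433 (mod 457)
219^4 = (219^2)^2 ≡ 433^2 = 187489 ≡ 119 (mod 457)
219^8 = (219^4)^2 ≡ 119^2 = 14161 ≡ 451 (mod 457)
219^16 = (219^8)^2 ≡ 451^2 = 203401 ≡ 36 (mod 457)
219^32 = (219^16)^2 ≡ 36^2 = 1296 ≡ 382 (mod 457)
219^56 = 219^32 · 219^16 · 219^8 ≡ 382 · 36 · 451 ≡ 205 (mod 457).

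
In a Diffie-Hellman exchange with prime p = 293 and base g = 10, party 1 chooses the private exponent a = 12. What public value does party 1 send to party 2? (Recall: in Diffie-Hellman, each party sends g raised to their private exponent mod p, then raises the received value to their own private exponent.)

Public value = 10^12 mod 293.
10^1 ≡ 10 (mod 293)
10^2 = (10^1)^2 ≡ 10^2 = 100 ≡ 100 (mod 293)
10^4 = (10^2)^2 ≡ 100^2 = 10000 ≡ 38 (mod 293)
10^8 = (10^4)^2 ≡ 38^2 = 1444 ≡ 272 (mod 293)
10^12 = 10^8 · 10^4 ≡ 272 · 38 ≡ 81 (mod 293).

81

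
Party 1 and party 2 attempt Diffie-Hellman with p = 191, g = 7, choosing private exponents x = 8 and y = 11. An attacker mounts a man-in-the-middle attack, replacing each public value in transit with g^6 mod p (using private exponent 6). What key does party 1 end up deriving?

39

Party 1 receives an attacker's public value M = 7^6 mod 191 instead of the honest one.
7^1 ≡ 7 (mod 191)
7^2 = (7^1)^2 ≡ 7^2 = 49 ≡ 49 (mod 191)
7^4 = (7^2)^2 ≡ 49^2 = 2401 ≡ 109 (mod 191)
7^6 = 7^4 · 7^2 ≡ 109 · 49 ≡ 184 (mod 191).
So M = 184. Party 1 computes K = M^8 mod 191.
184^1 ≡ 184 (mod 191)
184^2 = (184^1)^2 ≡ 184^2 = 33856 ≡ 49 (mod 191)
184^4 = (184^2)^2 ≡ 49^2 = 2401 ≡ 109 (mod 191)
184^8 = (184^4)^2 ≡ 109^2 = 11881 ≡ 39 (mod 191)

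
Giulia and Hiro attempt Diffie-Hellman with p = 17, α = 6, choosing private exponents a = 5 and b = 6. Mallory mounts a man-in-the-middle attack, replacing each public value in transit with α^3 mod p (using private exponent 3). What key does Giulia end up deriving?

Giulia receives Mallory's public value M = 6^3 mod 17 instead of the honest one.
6^1 ≡ 6 (mod 17)
6^2 = (6^1)^2 ≡ 6^2 = 36 ≡ 2 (mod 17)
6^3 = 6^2 · 6^1 ≡ 2 · 6 ≡ 12 (mod 17).
So M = 12. Giulia computes K = M^5 mod 17.
12^1 ≡ 12 (mod 17)
12^2 = (12^1)^2 ≡ 12^2 = 144 ≡ 8 (mod 17)
12^4 = (12^2)^2 ≡ 8^2 = 64 ≡ 13 (mod 17)
12^5 = 12^4 · 12^1 ≡ 13 · 12 ≡ 3 (mod 17).

3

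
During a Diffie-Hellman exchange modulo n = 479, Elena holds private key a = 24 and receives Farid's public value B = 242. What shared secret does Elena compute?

Shared key K = 242^24 mod 479.
242^1 ≡ 242 (mod 479)
242^2 = (242^1)^2 ≡ 242^2 = 58564 ≡ 126 (mod 479)
242^4 = (242^2)^2 ≡ 126^2 = 15876 ≡ 69 (mod 479)
242^8 = (242^4)^2 ≡ 69^2 = 4761 ≡ 450 (mod 479)
242^16 = (242^8)^2 ≡ 450^2 = 202500 ≡ 362 (mod 479)
242^24 = 242^16 · 242^8 ≡ 362 · 450 ≡ 40 (mod 479).

40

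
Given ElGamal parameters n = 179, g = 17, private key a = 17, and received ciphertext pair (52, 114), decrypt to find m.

37

Shared mask s = c₁^a mod n = 52^17 mod 179.
52^1 ≡ 52 (mod 179)
52^2 = (52^1)^2 ≡ 52^2 = 2704 ≡ 19 (mod 179)
52^4 = (52^2)^2 ≡ 19^2 = 361 ≡ 3 (mod 179)
52^8 = (52^4)^2 ≡ 3^2 = 9 ≡ 9 (mod 179)
52^16 = (52^8)^2 ≡ 9^2 = 81 ≡ 81 (mod 179)
52^17 = 52^16 · 52^1 ≡ 81 · 52 ≡ 95 (mod 179).
So s = 95; s⁻¹ ≡ 49 (mod 179).
m = c₂ · s⁻¹ mod 179 = 114 · 49 mod 179 = 37.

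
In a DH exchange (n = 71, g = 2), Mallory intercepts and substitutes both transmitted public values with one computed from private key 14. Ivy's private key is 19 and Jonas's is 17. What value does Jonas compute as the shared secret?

Jonas receives Mallory's public value M = 2^14 mod 71 instead of the honest one.
2^1 ≡ 2 (mod 71)
2^2 = (2^1)^2 ≡ 2^2 = 4 ≡ 4 (mod 71)
2^4 = (2^2)^2 ≡ 4^2 = 16 ≡ 16 (mod 71)
2^8 = (2^4)^2 ≡ 16^2 = 256 ≡ 43 (mod 71)
2^14 = 2^8 · 2^4 · 2^2 ≡ 43 · 16 · 4 ≡ 54 (mod 71).
So M = 54. Jonas computes K = M^17 mod 71.
54^1 ≡ 54 (mod 71)
54^2 = (54^1)^2 ≡ 54^2 = 2916 ≡ 5 (mod 71)
54^4 = (54^2)^2 ≡ 5^2 = 25 ≡ 25 (mod 71)
54^8 = (54^4)^2 ≡ 25^2 = 625 ≡ 57 (mod 71)
54^16 = (54^8)^2 ≡ 57^2 = 3249 ≡ 54 (mod 71)
54^17 = 54^16 · 54^1 ≡ 54 · 54 ≡ 5 (mod 71).

5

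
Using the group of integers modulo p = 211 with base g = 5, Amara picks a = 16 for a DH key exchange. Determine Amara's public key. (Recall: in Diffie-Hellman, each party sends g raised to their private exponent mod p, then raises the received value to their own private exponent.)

87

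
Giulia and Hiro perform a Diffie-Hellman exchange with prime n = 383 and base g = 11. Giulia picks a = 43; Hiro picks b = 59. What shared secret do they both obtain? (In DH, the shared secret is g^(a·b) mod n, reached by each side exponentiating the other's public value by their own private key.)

Hiro sends B = g^b mod n = 11^59 mod 383.
11^1 ≡ 11 (mod 383)
11^2 = (11^1)^2 ≡ 11^2 = 121 ≡ 121 (mod 383)
11^4 = (11^2)^2 ≡ 121^2 = 14641 ≡ 87 (mod 383)
11^8 = (11^4)^2 ≡ 87^2 = 7569 ≡ 292 (mod 383)
11^16 = (11^8)^2 ≡ 292^2 = 85264 ≡ 238 (mod 383)
11^32 = (11^16)^2 ≡ 238^2 = 56644 ≡ 343 (mod 383)
11^59 = 11^32 · 11^16 · 11^8 · 11^2 · 11^1 ≡ 343 · 238 · 292 · 121 · 11 ≡ 247 (mod 383).
So B = 247. Giulia then computes K = B^a mod n = 247^43 mod 383.
247^1 ≡ 247 (mod 383)
247^2 = (247^1)^2 ≡ 247^2 = 61009 ≡ 112 (mod 383)
247^4 = (247^2)^2 ≡ 112^2 = 12544 ≡ 288 (mod 383)
247^8 = (247^4)^2 ≡ 288^2 = 82944 ≡ 216 (mod 383)
247^16 = (247^8)^2 ≡ 216^2 = 46656 ≡ 313 (mod 383)
247^32 = (247^16)^2 ≡ 313^2 = 97969 ≡ 304 (mod 383)
247^43 = 247^32 · 247^8 · 247^2 · 247^1 ≡ 304 · 216 · 112 · 247 ≡ 111 (mod 383).

111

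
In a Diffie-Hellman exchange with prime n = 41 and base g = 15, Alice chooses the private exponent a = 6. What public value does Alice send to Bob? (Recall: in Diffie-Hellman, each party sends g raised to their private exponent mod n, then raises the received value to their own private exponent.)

5

Public value = 15^6 mod 41.
15^1 ≡ 15 (mod 41)
15^2 = (15^1)^2 ≡ 15^2 = 225 ≡ 20 (mod 41)
15^4 = (15^2)^2 ≡ 20^2 = 400 ≡ 31 (mod 41)
15^6 = 15^4 · 15^2 ≡ 31 · 20 ≡ 5 (mod 41).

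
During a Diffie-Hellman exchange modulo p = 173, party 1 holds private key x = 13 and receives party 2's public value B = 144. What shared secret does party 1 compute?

Shared key K = 144^13 mod 173.
144^1 ≡ 144 (mod 173)
144^2 = (144^1)^2 ≡ 144^2 = 20736 ≡ 149 (mod 173)
144^4 = (144^2)^2 ≡ 149^2 = 22201 ≡ 57 (mod 173)
144^8 = (144^4)^2 ≡ 57^2 = 3249 ≡ 135 (mod 173)
144^13 = 144^8 · 144^4 · 144^1 ≡ 135 · 57 · 144 ≡ 15 (mod 173).

15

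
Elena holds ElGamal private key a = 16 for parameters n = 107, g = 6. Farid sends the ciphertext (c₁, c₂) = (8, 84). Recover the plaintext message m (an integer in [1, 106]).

Shared mask s = c₁^a mod n = 8^16 mod 107.
8^1 ≡ 8 (mod 107)
8^2 = (8^1)^2 ≡ 8^2 = 64 ≡ 64 (mod 107)
8^4 = (8^2)^2 ≡ 64^2 = 4096 ≡ 30 (mod 107)
8^8 = (8^4)^2 ≡ 30^2 = 900 ≡ 44 (mod 107)
8^16 = (8^8)^2 ≡ 44^2 = 1936 ≡ 10 (mod 107)
So s = 10; s⁻¹ ≡ 75 (mod 107).
m = c₂ · s⁻¹ mod 107 = 84 · 75 mod 107 = 94.

94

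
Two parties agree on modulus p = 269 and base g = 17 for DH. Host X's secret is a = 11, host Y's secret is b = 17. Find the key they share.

Host Y sends B = g^b mod p = 17^17 mod 269.
17^1 ≡ 17 (mod 269)
17^2 = (17^1)^2 ≡ 17^2 = 289 ≡ 20 (mod 269)
17^4 = (17^2)^2 ≡ 20^2 = 400 ≡ 131 (mod 269)
17^8 = (17^4)^2 ≡ 131^2 = 17161 ≡ 214 (mod 269)
17^16 = (17^8)^2 ≡ 214^2 = 45796 ≡ 66 (mod 269)
17^17 = 17^16 · 17^1 ≡ 66 · 17 ≡ 46 (mod 269).
So B = 46. Host X then computes K = B^a mod p = 46^11 mod 269.
46^1 ≡ 46 (mod 269)
46^2 = (46^1)^2 ≡ 46^2 = 2116 ≡ 233 (mod 269)
46^4 = (46^2)^2 ≡ 233^2 = 54289 ≡ 220 (mod 269)
46^8 = (46^4)^2 ≡ 220^2 = 48400 ≡ 249 (mod 269)
46^11 = 46^8 · 46^2 · 46^1 ≡ 249 · 233 · 46 ≡ 33 (mod 269).

33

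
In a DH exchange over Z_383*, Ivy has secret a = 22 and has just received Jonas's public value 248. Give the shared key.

46

Shared key K = 248^22 mod 383.
248^1 ≡ 248 (mod 383)
248^2 = (248^1)^2 ≡ 248^2 = 61504 ≡ 224 (mod 383)
248^4 = (248^2)^2 ≡ 224^2 = 50176 ≡ 3 (mod 383)
248^8 = (248^4)^2 ≡ 3^2 = 9 ≡ 9 (mod 383)
248^16 = (248^8)^2 ≡ 9^2 = 81 ≡ 81 (mod 383)
248^22 = 248^16 · 248^4 · 248^2 ≡ 81 · 3 · 224 ≡ 46 (mod 383).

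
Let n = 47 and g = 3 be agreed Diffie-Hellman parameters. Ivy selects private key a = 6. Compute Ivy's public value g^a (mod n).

Public value = 3^6 (mod 47).
3^1 ≡ 3 (mod 47)
3^2 = (3^1)^2 ≡ 3^2 = 9 ≡ 9 (mod 47)
3^4 = (3^2)^2 ≡ 9^2 = 81 ≡ 34 (mod 47)
3^6 = 3^4 · 3^2 ≡ 34 · 9 ≡ 24 (mod 47).

24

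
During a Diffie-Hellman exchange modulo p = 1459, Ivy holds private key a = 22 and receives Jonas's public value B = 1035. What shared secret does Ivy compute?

1156

Shared key K = 1035^22 mod 1459.
1035^1 ≡ 1035 (mod 1459)
1035^2 = (1035^1)^2 ≡ 1035^2 = 1071225 ≡ 319 (mod 1459)
1035^4 = (1035^2)^2 ≡ 319^2 = 101761 ≡ 1090 (mod 1459)
1035^8 = (1035^4)^2 ≡ 1090^2 = 1188100 ≡ 474 (mod 1459)
1035^16 = (1035^8)^2 ≡ 474^2 = 224676 ≡ 1449 (mod 1459)
1035^22 = 1035^16 · 1035^4 · 1035^2 ≡ 1449 · 1090 · 319 ≡ 1156 (mod 1459).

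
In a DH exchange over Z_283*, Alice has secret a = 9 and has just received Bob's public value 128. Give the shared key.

120

Shared key K = 128^9 mod 283.
128^1 ≡ 128 (mod 283)
128^2 = (128^1)^2 ≡ 128^2 = 16384 ≡ 253 (mod 283)
128^4 = (128^2)^2 ≡ 253^2 = 64009 ≡ 51 (mod 283)
128^8 = (128^4)^2 ≡ 51^2 = 2601 ≡ 54 (mod 283)
128^9 = 128^8 · 128^1 ≡ 54 · 128 ≡ 120 (mod 283).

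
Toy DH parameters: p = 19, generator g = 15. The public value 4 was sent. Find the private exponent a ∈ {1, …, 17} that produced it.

10

Try successive powers of 15 modulo 19:
15^1 ≡ 15
15^2 ≡ 16
15^3 ≡ 12
15^4 ≡ 9
15^5 ≡ 2
15^6 ≡ 11
15^7 ≡ 13
15^8 ≡ 5
15^9 ≡ 18
15^10 ≡ 4
Found: a = 10.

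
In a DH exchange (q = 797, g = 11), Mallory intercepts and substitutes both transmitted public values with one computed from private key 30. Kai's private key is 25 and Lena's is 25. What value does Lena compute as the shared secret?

Lena receives Mallory's public value M = 11^30 mod 797 instead of the honest one.
11^1 ≡ 11 (mod 797)
11^2 = (11^1)^2 ≡ 11^2 = 121 ≡ 121 (mod 797)
11^4 = (11^2)^2 ≡ 121^2 = 14641 ≡ 295 (mod 797)
11^8 = (11^4)^2 ≡ 295^2 = 87025 ≡ 152 (mod 797)
11^16 = (11^8)^2 ≡ 152^2 = 23104 ≡ 788 (mod 797)
11^30 = 11^16 · 11^8 · 11^4 · 11^2 ≡ 788 · 152 · 295 · 121 ≡ 633 (mod 797).
So M = 633. Lena computes K = M^25 mod 797.
633^1 ≡ 633 (mod 797)
633^2 = (633^1)^2 ≡ 633^2 = 400689 ≡ 595 (mod 797)
633^4 = (633^2)^2 ≡ 595^2 = 354025 ≡ 157 (mod 797)
633^8 = (633^4)^2 ≡ 157^2 = 24649 ≡ 739 (mod 797)
633^16 = (633^8)^2 ≡ 739^2 = 546121 ≡ 176 (mod 797)
633^25 = 633^16 · 633^8 · 633^1 ≡ 176 · 739 · 633 ≡ 412 (mod 797).

412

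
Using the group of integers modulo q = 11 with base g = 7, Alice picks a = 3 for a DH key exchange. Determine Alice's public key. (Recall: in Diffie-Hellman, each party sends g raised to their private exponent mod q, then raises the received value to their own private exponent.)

Public value = 7^{3} \pmod{11}.
7^1 ≡ 7 (mod 11)
7^2 = (7^1)^2 ≡ 7^2 = 49 ≡ 5 (mod 11)
7^3 = 7^2 · 7^1 ≡ 5 · 7 ≡ 2 (mod 11).

2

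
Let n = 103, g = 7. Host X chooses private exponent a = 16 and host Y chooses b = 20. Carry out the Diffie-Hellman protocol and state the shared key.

68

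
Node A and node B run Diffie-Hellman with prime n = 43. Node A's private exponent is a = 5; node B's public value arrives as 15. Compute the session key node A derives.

38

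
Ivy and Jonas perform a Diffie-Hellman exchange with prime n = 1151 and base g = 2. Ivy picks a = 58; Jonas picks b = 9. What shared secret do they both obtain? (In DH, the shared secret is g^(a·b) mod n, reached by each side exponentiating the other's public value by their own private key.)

323

Jonas sends B = g^b mod n = 2^9 mod 1151.
2^1 ≡ 2 (mod 1151)
2^2 = (2^1)^2 ≡ 2^2 = 4 ≡ 4 (mod 1151)
2^4 = (2^2)^2 ≡ 4^2 = 16 ≡ 16 (mod 1151)
2^8 = (2^4)^2 ≡ 16^2 = 256 ≡ 256 (mod 1151)
2^9 = 2^8 · 2^1 ≡ 256 · 2 ≡ 512 (mod 1151).
So B = 512. Ivy then computes K = B^a mod n = 512^58 mod 1151.
512^1 ≡ 512 (mod 1151)
512^2 = (512^1)^2 ≡ 512^2 = 262144 ≡ 867 (mod 1151)
512^4 = (512^2)^2 ≡ 867^2 = 751689 ≡ 86 (mod 1151)
512^8 = (512^4)^2 ≡ 86^2 = 7396 ≡ 490 (mod 1151)
512^16 = (512^8)^2 ≡ 490^2 = 240100 ≡ 692 (mod 1151)
512^32 = (512^16)^2 ≡ 692^2 = 478864 ≡ 48 (mod 1151)
512^58 = 512^32 · 512^16 · 512^8 · 512^2 ≡ 48 · 692 · 490 · 867 ≡ 323 (mod 1151).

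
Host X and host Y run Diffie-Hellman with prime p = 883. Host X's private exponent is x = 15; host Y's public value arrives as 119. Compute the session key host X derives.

787

Shared key K = 119^15 mod 883.
119^1 ≡ 119 (mod 883)
119^2 = (119^1)^2 ≡ 119^2 = 14161 ≡ 33 (mod 883)
119^4 = (119^2)^2 ≡ 33^2 = 1089 ≡ 206 (mod 883)
119^8 = (119^4)^2 ≡ 206^2 = 42436 ≡ 52 (mod 883)
119^15 = 119^8 · 119^4 · 119^2 · 119^1 ≡ 52 · 206 · 33 · 119 ≡ 787 (mod 883).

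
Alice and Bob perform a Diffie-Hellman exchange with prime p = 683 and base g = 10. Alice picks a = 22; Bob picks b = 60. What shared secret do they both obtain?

81

Alice sends A = g^a mod p = 10^22 mod 683.
10^1 ≡ 10 (mod 683)
10^2 = (10^1)^2 ≡ 10^2 = 100 ≡ 100 (mod 683)
10^4 = (10^2)^2 ≡ 100^2 = 10000 ≡ 438 (mod 683)
10^8 = (10^4)^2 ≡ 438^2 = 191844 ≡ 604 (mod 683)
10^16 = (10^8)^2 ≡ 604^2 = 364816 ≡ 94 (mod 683)
10^22 = 10^16 · 10^4 · 10^2 ≡ 94 · 438 · 100 ≡ 76 (mod 683).
So A = 76. Bob then computes K = A^b mod p = 76^60 mod 683.
76^1 ≡ 76 (mod 683)
76^2 = (76^1)^2 ≡ 76^2 = 5776 ≡ 312 (mod 683)
76^4 = (76^2)^2 ≡ 312^2 = 97344 ≡ 358 (mod 683)
76^8 = (76^4)^2 ≡ 358^2 = 128164 ≡ 443 (mod 683)
76^16 = (76^8)^2 ≡ 443^2 = 196249 ≡ 228 (mod 683)
76^32 = (76^16)^2 ≡ 228^2 = 51984 ≡ 76 (mod 683)
76^60 = 76^32 · 76^16 · 76^8 · 76^4 ≡ 76 · 228 · 443 · 358 ≡ 81 (mod 683).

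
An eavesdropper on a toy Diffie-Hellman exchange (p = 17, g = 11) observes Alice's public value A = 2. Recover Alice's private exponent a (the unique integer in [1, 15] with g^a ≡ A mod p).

Try successive powers of 11 modulo 17:
11^1 ≡ 11
11^2 ≡ 2
Found: a = 2.

2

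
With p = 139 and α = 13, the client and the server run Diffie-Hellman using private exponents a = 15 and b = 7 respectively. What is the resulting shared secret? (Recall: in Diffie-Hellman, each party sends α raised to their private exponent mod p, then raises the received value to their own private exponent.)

The server sends B = α^b mod p = 13^7 mod 139.
13^1 ≡ 13 (mod 139)
13^2 = (13^1)^2 ≡ 13^2 = 169 ≡ 30 (mod 139)
13^4 = (13^2)^2 ≡ 30^2 = 900 ≡ 66 (mod 139)
13^7 = 13^4 · 13^2 · 13^1 ≡ 66 · 30 · 13 ≡ 25 (mod 139).
So B = 25. The client then computes K = B^a mod p = 25^15 mod 139.
25^1 ≡ 25 (mod 139)
25^2 = (25^1)^2 ≡ 25^2 = 625 ≡ 69 (mod 139)
25^4 = (25^2)^2 ≡ 69^2 = 4761 ≡ 35 (mod 139)
25^8 = (25^4)^2 ≡ 35^2 = 1225 ≡ 113 (mod 139)
25^15 = 25^8 · 25^4 · 25^2 · 25^1 ≡ 113 · 35 · 69 · 25 ≡ 116 (mod 139).

116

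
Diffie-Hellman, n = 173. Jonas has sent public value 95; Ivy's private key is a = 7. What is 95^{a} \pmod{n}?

Shared key K = 95^7 mod 173.
95^1 ≡ 95 (mod 173)
95^2 = (95^1)^2 ≡ 95^2 = 9025 ≡ 29 (mod 173)
95^4 = (95^2)^2 ≡ 29^2 = 841 ≡ 149 (mod 173)
95^7 = 95^4 · 95^2 · 95^1 ≡ 149 · 29 · 95 ≡ 139 (mod 173).

139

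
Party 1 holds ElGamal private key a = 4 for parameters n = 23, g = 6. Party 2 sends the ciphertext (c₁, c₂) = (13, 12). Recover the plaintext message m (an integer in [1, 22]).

Shared mask s = c₁^a mod n = 13^4 mod 23.
13^1 ≡ 13 (mod 23)
13^2 = (13^1)^2 ≡ 13^2 = 169 ≡ 8 (mod 23)
13^4 = (13^2)^2 ≡ 8^2 = 64 ≡ 18 (mod 23)
So s = 18; s⁻¹ ≡ 9 (mod 23).
m = c₂ · s⁻¹ mod 23 = 12 · 9 mod 23 = 16.

16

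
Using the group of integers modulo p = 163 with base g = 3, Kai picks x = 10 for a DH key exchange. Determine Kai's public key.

43

Public value = 3^{10} \pmod{163}.
3^1 ≡ 3 (mod 163)
3^2 = (3^1)^2 ≡ 3^2 = 9 ≡ 9 (mod 163)
3^4 = (3^2)^2 ≡ 9^2 = 81 ≡ 81 (mod 163)
3^8 = (3^4)^2 ≡ 81^2 = 6561 ≡ 41 (mod 163)
3^10 = 3^8 · 3^2 ≡ 41 · 9 ≡ 43 (mod 163).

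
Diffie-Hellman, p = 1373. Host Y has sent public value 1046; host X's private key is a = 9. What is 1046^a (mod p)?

494

Shared key K = 1046^9 mod 1373.
1046^1 ≡ 1046 (mod 1373)
1046^2 = (1046^1)^2 ≡ 1046^2 = 1094116 ≡ 1208 (mod 1373)
1046^4 = (1046^2)^2 ≡ 1208^2 = 1459264 ≡ 1138 (mod 1373)
1046^8 = (1046^4)^2 ≡ 1138^2 = 1295044 ≡ 305 (mod 1373)
1046^9 = 1046^8 · 1046^1 ≡ 305 · 1046 ≡ 494 (mod 1373).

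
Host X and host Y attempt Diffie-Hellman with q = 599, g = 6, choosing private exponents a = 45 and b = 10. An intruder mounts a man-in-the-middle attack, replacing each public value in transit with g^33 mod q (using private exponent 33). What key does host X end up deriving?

500

Host X receives an intruder's public value M = 6^33 mod 599 instead of the honest one.
6^1 ≡ 6 (mod 599)
6^2 = (6^1)^2 ≡ 6^2 = 36 ≡ 36 (mod 599)
6^4 = (6^2)^2 ≡ 36^2 = 1296 ≡ 98 (mod 599)
6^8 = (6^4)^2 ≡ 98^2 = 9604 ≡ 20 (mod 599)
6^16 = (6^8)^2 ≡ 20^2 = 400 ≡ 400 (mod 599)
6^32 = (6^16)^2 ≡ 400^2 = 160000 ≡ 67 (mod 599)
6^33 = 6^32 · 6^1 ≡ 67 · 6 ≡ 402 (mod 599).
So M = 402. Host X computes K = M^45 mod 599.
402^1 ≡ 402 (mod 599)
402^2 = (402^1)^2 ≡ 402^2 = 161604 ≡ 473 (mod 599)
402^4 = (402^2)^2 ≡ 473^2 = 223729 ≡ 302 (mod 599)
402^8 = (402^4)^2 ≡ 302^2 = 91204 ≡ 156 (mod 599)
402^16 = (402^8)^2 ≡ 156^2 = 24336 ≡ 376 (mod 599)
402^32 = (402^16)^2 ≡ 376^2 = 141376 ≡ 12 (mod 599)
402^45 = 402^32 · 402^8 · 402^4 · 402^1 ≡ 12 · 156 · 302 · 402 ≡ 500 (mod 599).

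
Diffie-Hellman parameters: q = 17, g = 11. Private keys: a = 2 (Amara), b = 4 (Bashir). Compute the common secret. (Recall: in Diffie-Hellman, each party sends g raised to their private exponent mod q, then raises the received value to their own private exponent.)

16

Bashir sends B = g^b mod q = 11^4 mod 17.
11^1 ≡ 11 (mod 17)
11^2 = (11^1)^2 ≡ 11^2 = 121 ≡ 2 (mod 17)
11^4 = (11^2)^2 ≡ 2^2 = 4 ≡ 4 (mod 17)
So B = 4. Amara then computes K = B^a mod q = 4^2 mod 17.
4^1 ≡ 4 (mod 17)
4^2 = (4^1)^2 ≡ 4^2 = 16 ≡ 16 (mod 17)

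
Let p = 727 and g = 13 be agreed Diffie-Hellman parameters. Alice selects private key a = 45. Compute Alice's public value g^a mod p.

Public value = 13^45 mod 727.
13^1 ≡ 13 (mod 727)
13^2 = (13^1)^2 ≡ 13^2 = 169 ≡ 169 (mod 727)
13^4 = (13^2)^2 ≡ 169^2 = 28561 ≡ 208 (mod 727)
13^8 = (13^4)^2 ≡ 208^2 = 43264 ≡ 371 (mod 727)
13^16 = (13^8)^2 ≡ 371^2 = 137641 ≡ 238 (mod 727)
13^32 = (13^16)^2 ≡ 238^2 = 56644 ≡ 665 (mod 727)
13^45 = 13^32 · 13^8 · 13^4 · 13^1 ≡ 665 · 371 · 208 · 13 ≡ 350 (mod 727).

350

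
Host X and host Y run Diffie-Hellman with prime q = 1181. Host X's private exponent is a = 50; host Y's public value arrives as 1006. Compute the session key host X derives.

1180

Shared key K = 1006^50 mod 1181.
1006^1 ≡ 1006 (mod 1181)
1006^2 = (1006^1)^2 ≡ 1006^2 = 1012036 ≡ 1100 (mod 1181)
1006^4 = (1006^2)^2 ≡ 1100^2 = 1210000 ≡ 656 (mod 1181)
1006^8 = (1006^4)^2 ≡ 656^2 = 430336 ≡ 452 (mod 1181)
1006^16 = (1006^8)^2 ≡ 452^2 = 204304 ≡ 1172 (mod 1181)
1006^32 = (1006^16)^2 ≡ 1172^2 = 1373584 ≡ 81 (mod 1181)
1006^50 = 1006^32 · 1006^16 · 1006^2 ≡ 81 · 1172 · 1100 ≡ 1180 (mod 1181).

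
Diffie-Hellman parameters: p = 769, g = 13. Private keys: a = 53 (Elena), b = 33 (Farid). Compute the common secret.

Elena sends A = g^a mod p = 13^53 mod 769.
13^1 ≡ 13 (mod 769)
13^2 = (13^1)^2 ≡ 13^2 = 169 ≡ 169 (mod 769)
13^4 = (13^2)^2 ≡ 169^2 = 28561 ≡ 108 (mod 769)
13^8 = (13^4)^2 ≡ 108^2 = 11664 ≡ 129 (mod 769)
13^16 = (13^8)^2 ≡ 129^2 = 16641 ≡ 492 (mod 769)
13^32 = (13^16)^2 ≡ 492^2 = 242064 ≡ 598 (mod 769)
13^53 = 13^32 · 13^16 · 13^4 · 13^1 ≡ 598 · 492 · 108 · 13 ≡ 148 (mod 769).
So A = 148. Farid then computes K = A^b mod p = 148^33 mod 769.
148^1 ≡ 148 (mod 769)
148^2 = (148^1)^2 ≡ 148^2 = 21904 ≡ 372 (mod 769)
148^4 = (148^2)^2 ≡ 372^2 = 138384 ≡ 733 (mod 769)
148^8 = (148^4)^2 ≡ 733^2 = 537289 ≡ 527 (mod 769)
148^16 = (148^8)^2 ≡ 527^2 = 277729 ≡ 120 (mod 769)
148^32 = (148^16)^2 ≡ 120^2 = 14400 ≡ 558 (mod 769)
148^33 = 148^32 · 148^1 ≡ 558 · 148 ≡ 301 (mod 769).

301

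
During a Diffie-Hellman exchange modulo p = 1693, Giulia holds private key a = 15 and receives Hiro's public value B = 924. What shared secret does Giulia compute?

945

Shared key K = 924^15 mod 1693.
924^1 ≡ 924 (mod 1693)
924^2 = (924^1)^2 ≡ 924^2 = 853776 ≡ 504 (mod 1693)
924^4 = (924^2)^2 ≡ 504^2 = 254016 ≡ 66 (mod 1693)
924^8 = (924^4)^2 ≡ 66^2 = 4356 ≡ 970 (mod 1693)
924^15 = 924^8 · 924^4 · 924^2 · 924^1 ≡ 970 · 66 · 504 · 924 ≡ 945 (mod 1693).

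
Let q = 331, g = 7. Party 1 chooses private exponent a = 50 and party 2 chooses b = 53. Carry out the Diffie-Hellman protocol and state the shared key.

180

Party 1 sends A = g^a mod q = 7^50 mod 331.
7^1 ≡ 7 (mod 331)
7^2 = (7^1)^2 ≡ 7^2 = 49 ≡ 49 (mod 331)
7^4 = (7^2)^2 ≡ 49^2 = 2401 ≡ 84 (mod 331)
7^8 = (7^4)^2 ≡ 84^2 = 7056 ≡ 105 (mod 331)
7^16 = (7^8)^2 ≡ 105^2 = 11025 ≡ 102 (mod 331)
7^32 = (7^16)^2 ≡ 102^2 = 10404 ≡ 143 (mod 331)
7^50 = 7^32 · 7^16 · 7^2 ≡ 143 · 102 · 49 ≡ 85 (mod 331).
So A = 85. Party 2 then computes K = A^b mod q = 85^53 mod 331.
85^1 ≡ 85 (mod 331)
85^2 = (85^1)^2 ≡ 85^2 = 7225 ≡ 274 (mod 331)
85^4 = (85^2)^2 ≡ 274^2 = 75076 ≡ 270 (mod 331)
85^8 = (85^4)^2 ≡ 270^2 = 72900 ≡ 80 (mod 331)
85^16 = (85^8)^2 ≡ 80^2 = 6400 ≡ 111 (mod 331)
85^32 = (85^16)^2 ≡ 111^2 = 12321 ≡ 74 (mod 331)
85^53 = 85^32 · 85^16 · 85^4 · 85^1 ≡ 74 · 111 · 270 · 85 ≡ 180 (mod 331).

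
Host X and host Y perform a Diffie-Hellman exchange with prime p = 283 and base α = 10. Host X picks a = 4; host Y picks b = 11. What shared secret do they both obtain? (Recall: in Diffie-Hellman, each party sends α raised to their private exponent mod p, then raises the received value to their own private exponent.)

Host Y sends B = α^b mod p = 10^11 mod 283.
10^1 ≡ 10 (mod 283)
10^2 = (10^1)^2 ≡ 10^2 = 100 ≡ 100 (mod 283)
10^4 = (10^2)^2 ≡ 100^2 = 10000 ≡ 95 (mod 283)
10^8 = (10^4)^2 ≡ 95^2 = 9025 ≡ 252 (mod 283)
10^11 = 10^8 · 10^2 · 10^1 ≡ 252 · 100 · 10 ≡ 130 (mod 283).
So B = 130. Host X then computes K = B^a mod p = 130^4 mod 283.
130^1 ≡ 130 (mod 283)
130^2 = (130^1)^2 ≡ 130^2 = 16900 ≡ 203 (mod 283)
130^4 = (130^2)^2 ≡ 203^2 = 41209 ≡ 174 (mod 283)

174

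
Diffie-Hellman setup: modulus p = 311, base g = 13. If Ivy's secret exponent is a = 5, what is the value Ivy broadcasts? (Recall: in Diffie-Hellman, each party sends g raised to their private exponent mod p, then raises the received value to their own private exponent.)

Public value = 13^{5} \pmod{311}.
13^1 ≡ 13 (mod 311)
13^2 = (13^1)^2 ≡ 13^2 = 169 ≡ 169 (mod 311)
13^4 = (13^2)^2 ≡ 169^2 = 28561 ≡ 260 (mod 311)
13^5 = 13^4 · 13^1 ≡ 260 · 13 ≡ 270 (mod 311).

270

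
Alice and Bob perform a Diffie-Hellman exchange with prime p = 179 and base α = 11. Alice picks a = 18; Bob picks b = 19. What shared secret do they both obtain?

27

Alice sends A = α^a mod p = 11^18 mod 179.
11^1 ≡ 11 (mod 179)
11^2 = (11^1)^2 ≡ 11^2 = 121 ≡ 121 (mod 179)
11^4 = (11^2)^2 ≡ 121^2 = 14641 ≡ 142 (mod 179)
11^8 = (11^4)^2 ≡ 142^2 = 20164 ≡ 116 (mod 179)
11^16 = (11^8)^2 ≡ 116^2 = 13456 ≡ 31 (mod 179)
11^18 = 11^16 · 11^2 ≡ 31 · 121 ≡ 171 (mod 179).
So A = 171. Bob then computes K = A^b mod p = 171^19 mod 179.
171^1 ≡ 171 (mod 179)
171^2 = (171^1)^2 ≡ 171^2 = 29241 ≡ 64 (mod 179)
171^4 = (171^2)^2 ≡ 64^2 = 4096 ≡ 158 (mod 179)
171^8 = (171^4)^2 ≡ 158^2 = 24964 ≡ 83 (mod 179)
171^16 = (171^8)^2 ≡ 83^2 = 6889 ≡ 87 (mod 179)
171^19 = 171^16 · 171^2 · 171^1 ≡ 87 · 64 · 171 ≡ 27 (mod 179).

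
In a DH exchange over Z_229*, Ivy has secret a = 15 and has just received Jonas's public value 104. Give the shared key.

214

Shared key K = 104^15 mod 229.
104^1 ≡ 104 (mod 229)
104^2 = (104^1)^2 ≡ 104^2 = 10816 ≡ 53 (mod 229)
104^4 = (104^2)^2 ≡ 53^2 = 2809 ≡ 61 (mod 229)
104^8 = (104^4)^2 ≡ 61^2 = 3721 ≡ 57 (mod 229)
104^15 = 104^8 · 104^4 · 104^2 · 104^1 ≡ 57 · 61 · 53 · 104 ≡ 214 (mod 229).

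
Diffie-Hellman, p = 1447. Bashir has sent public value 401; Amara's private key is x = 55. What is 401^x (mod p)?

1030

Shared key K = 401^55 mod 1447.
401^1 ≡ 401 (mod 1447)
401^2 = (401^1)^2 ≡ 401^2 = 160801 ≡ 184 (mod 1447)
401^4 = (401^2)^2 ≡ 184^2 = 33856 ≡ 575 (mod 1447)
401^8 = (401^4)^2 ≡ 575^2 = 330625 ≡ 709 (mod 1447)
401^16 = (401^8)^2 ≡ 709^2 = 502681 ≡ 572 (mod 1447)
401^32 = (401^16)^2 ≡ 572^2 = 327184 ≡ 162 (mod 1447)
401^55 = 401^32 · 401^16 · 401^4 · 401^2 · 401^1 ≡ 162 · 572 · 575 · 184 · 401 ≡ 1030 (mod 1447).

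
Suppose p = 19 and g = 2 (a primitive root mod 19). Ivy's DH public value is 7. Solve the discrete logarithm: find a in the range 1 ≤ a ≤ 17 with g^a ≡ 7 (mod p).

6

Try successive powers of 2 modulo 19:
2^1 ≡ 2
2^2 ≡ 4
2^3 ≡ 8
2^4 ≡ 16
2^5 ≡ 13
2^6 ≡ 7
Found: a = 6.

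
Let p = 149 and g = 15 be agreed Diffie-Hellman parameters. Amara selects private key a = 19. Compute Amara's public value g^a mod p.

141

Public value = 15^19 mod 149.
15^1 ≡ 15 (mod 149)
15^2 = (15^1)^2 ≡ 15^2 = 225 ≡ 76 (mod 149)
15^4 = (15^2)^2 ≡ 76^2 = 5776 ≡ 114 (mod 149)
15^8 = (15^4)^2 ≡ 114^2 = 12996 ≡ 33 (mod 149)
15^16 = (15^8)^2 ≡ 33^2 = 1089 ≡ 46 (mod 149)
15^19 = 15^16 · 15^2 · 15^1 ≡ 46 · 76 · 15 ≡ 141 (mod 149).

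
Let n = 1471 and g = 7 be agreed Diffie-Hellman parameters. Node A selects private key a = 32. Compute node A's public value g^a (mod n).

1048

Public value = 7^32 (mod 1471).
7^1 ≡ 7 (mod 1471)
7^2 = (7^1)^2 ≡ 7^2 = 49 ≡ 49 (mod 1471)
7^4 = (7^2)^2 ≡ 49^2 = 2401 ≡ 930 (mod 1471)
7^8 = (7^4)^2 ≡ 930^2 = 864900 ≡ 1423 (mod 1471)
7^16 = (7^8)^2 ≡ 1423^2 = 2024929 ≡ 833 (mod 1471)
7^32 = (7^16)^2 ≡ 833^2 = 693889 ≡ 1048 (mod 1471)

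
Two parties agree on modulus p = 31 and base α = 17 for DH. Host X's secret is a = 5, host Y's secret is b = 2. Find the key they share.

Host Y sends B = α^b mod p = 17^2 mod 31.
17^1 ≡ 17 (mod 31)
17^2 = (17^1)^2 ≡ 17^2 = 289 ≡ 10 (mod 31)
So B = 10. Host X then computes K = B^a mod p = 10^5 mod 31.
10^1 ≡ 10 (mod 31)
10^2 = (10^1)^2 ≡ 10^2 = 100 ≡ 7 (mod 31)
10^4 = (10^2)^2 ≡ 7^2 = 49 ≡ 18 (mod 31)
10^5 = 10^4 · 10^1 ≡ 18 · 10 ≡ 25 (mod 31).

25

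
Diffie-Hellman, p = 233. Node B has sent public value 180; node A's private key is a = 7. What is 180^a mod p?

Shared key K = 180^7 mod 233.
180^1 ≡ 180 (mod 233)
180^2 = (180^1)^2 ≡ 180^2 = 32400 ≡ 13 (mod 233)
180^4 = (180^2)^2 ≡ 13^2 = 169 ≡ 169 (mod 233)
180^7 = 180^4 · 180^2 · 180^1 ≡ 169 · 13 · 180 ≡ 59 (mod 233).

59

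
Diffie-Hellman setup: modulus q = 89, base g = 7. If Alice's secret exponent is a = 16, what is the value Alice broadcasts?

Public value = 7^{16} \pmod{89}.
7^1 ≡ 7 (mod 89)
7^2 = (7^1)^2 ≡ 7^2 = 49 ≡ 49 (mod 89)
7^4 = (7^2)^2 ≡ 49^2 = 2401 ≡ 87 (mod 89)
7^8 = (7^4)^2 ≡ 87^2 = 7569 ≡ 4 (mod 89)
7^16 = (7^8)^2 ≡ 4^2 = 16 ≡ 16 (mod 89)

16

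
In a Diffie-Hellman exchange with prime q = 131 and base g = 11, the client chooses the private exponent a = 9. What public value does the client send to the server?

91

Public value = 11^9 mod 131.
11^1 ≡ 11 (mod 131)
11^2 = (11^1)^2 ≡ 11^2 = 121 ≡ 121 (mod 131)
11^4 = (11^2)^2 ≡ 121^2 = 14641 ≡ 100 (mod 131)
11^8 = (11^4)^2 ≡ 100^2 = 10000 ≡ 44 (mod 131)
11^9 = 11^8 · 11^1 ≡ 44 · 11 ≡ 91 (mod 131).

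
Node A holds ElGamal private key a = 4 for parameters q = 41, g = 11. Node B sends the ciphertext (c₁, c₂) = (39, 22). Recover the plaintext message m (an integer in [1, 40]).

Shared mask s = c₁^a mod q = 39^4 mod 41.
39^1 ≡ 39 (mod 41)
39^2 = (39^1)^2 ≡ 39^2 = 1521 ≡ 4 (mod 41)
39^4 = (39^2)^2 ≡ 4^2 = 16 ≡ 16 (mod 41)
So s = 16; s⁻¹ ≡ 18 (mod 41).
m = c₂ · s⁻¹ mod 41 = 22 · 18 mod 41 = 27.

27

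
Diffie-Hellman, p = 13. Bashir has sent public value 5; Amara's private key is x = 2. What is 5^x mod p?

12

Shared key K = 5^2 mod 13.
5^1 ≡ 5 (mod 13)
5^2 = (5^1)^2 ≡ 5^2 = 25 ≡ 12 (mod 13)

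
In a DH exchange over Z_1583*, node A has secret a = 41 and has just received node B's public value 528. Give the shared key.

Shared key K = 528^41 mod 1583.
528^1 ≡ 528 (mod 1583)
528^2 = (528^1)^2 ≡ 528^2 = 278784 ≡ 176 (mod 1583)
528^4 = (528^2)^2 ≡ 176^2 = 30976 ≡ 899 (mod 1583)
528^8 = (528^4)^2 ≡ 899^2 = 808201 ≡ 871 (mod 1583)
528^16 = (528^8)^2 ≡ 871^2 = 758641 ≡ 384 (mod 1583)
528^32 = (528^16)^2 ≡ 384^2 = 147456 ≡ 237 (mod 1583)
528^41 = 528^32 · 528^8 · 528^1 ≡ 237 · 871 · 528 ≡ 740 (mod 1583).

740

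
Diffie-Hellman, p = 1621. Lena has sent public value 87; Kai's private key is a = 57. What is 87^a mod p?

1597

Shared key K = 87^57 mod 1621.
87^1 ≡ 87 (mod 1621)
87^2 = (87^1)^2 ≡ 87^2 = 7569 ≡ 1085 (mod 1621)
87^4 = (87^2)^2 ≡ 1085^2 = 1177225 ≡ 379 (mod 1621)
87^8 = (87^4)^2 ≡ 379^2 = 143641 ≡ 993 (mod 1621)
87^16 = (87^8)^2 ≡ 993^2 = 986049 ≡ 481 (mod 1621)
87^32 = (87^16)^2 ≡ 481^2 = 231361 ≡ 1179 (mod 1621)
87^57 = 87^32 · 87^16 · 87^8 · 87^1 ≡ 1179 · 481 · 993 · 87 ≡ 1597 (mod 1621).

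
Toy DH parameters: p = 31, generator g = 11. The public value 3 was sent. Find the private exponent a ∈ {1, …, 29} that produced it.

Try successive powers of 11 modulo 31:
11^1 ≡ 11
11^2 ≡ 28
11^3 ≡ 29
11^4 ≡ 9
11^5 ≡ 6
11^6 ≡ 4
11^7 ≡ 13
11^8 ≡ 19
11^9 ≡ 23
11^10 ≡ 5
11^11 ≡ 24
11^12 ≡ 16
11^13 ≡ 21
11^14 ≡ 14
11^15 ≡ 30
11^16 ≡ 20
11^17 ≡ 3
Found: a = 17.

17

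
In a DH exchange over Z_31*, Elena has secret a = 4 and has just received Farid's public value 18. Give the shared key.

Shared key K = 18^4 mod 31.
18^1 ≡ 18 (mod 31)
18^2 = (18^1)^2 ≡ 18^2 = 324 ≡ 14 (mod 31)
18^4 = (18^2)^2 ≡ 14^2 = 196 ≡ 10 (mod 31)

10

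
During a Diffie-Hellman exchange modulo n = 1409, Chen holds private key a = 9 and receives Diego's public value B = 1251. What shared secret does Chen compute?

Shared key K = 1251^9 mod 1409.
1251^1 ≡ 1251 (mod 1409)
1251^2 = (1251^1)^2 ≡ 1251^2 = 1565001 ≡ 1011 (mod 1409)
1251^4 = (1251^2)^2 ≡ 1011^2 = 1022121 ≡ 596 (mod 1409)
1251^8 = (1251^4)^2 ≡ 596^2 = 355216 ≡ 148 (mod 1409)
1251^9 = 1251^8 · 1251^1 ≡ 148 · 1251 ≡ 569 (mod 1409).

569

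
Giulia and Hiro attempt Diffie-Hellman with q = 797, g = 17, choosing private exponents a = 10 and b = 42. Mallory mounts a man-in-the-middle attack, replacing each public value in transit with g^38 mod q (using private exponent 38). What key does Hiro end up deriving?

633

Hiro receives Mallory's public value M = 17^38 mod 797 instead of the honest one.
17^1 ≡ 17 (mod 797)
17^2 = (17^1)^2 ≡ 17^2 = 289 ≡ 289 (mod 797)
17^4 = (17^2)^2 ≡ 289^2 = 83521 ≡ 633 (mod 797)
17^8 = (17^4)^2 ≡ 633^2 = 400689 ≡ 595 (mod 797)
17^16 = (17^8)^2 ≡ 595^2 = 354025 ≡ 157 (mod 797)
17^32 = (17^16)^2 ≡ 157^2 = 24649 ≡ 739 (mod 797)
17^38 = 17^32 · 17^4 · 17^2 ≡ 739 · 633 · 289 ≡ 115 (mod 797).
So M = 115. Hiro computes K = M^42 mod 797.
115^1 ≡ 115 (mod 797)
115^2 = (115^1)^2 ≡ 115^2 = 13225 ≡ 473 (mod 797)
115^4 = (115^2)^2 ≡ 473^2 = 223729 ≡ 569 (mod 797)
115^8 = (115^4)^2 ≡ 569^2 = 323761 ≡ 179 (mod 797)
115^16 = (115^8)^2 ≡ 179^2 = 32041 ≡ 161 (mod 797)
115^32 = (115^16)^2 ≡ 161^2 = 25921 ≡ 417 (mod 797)
115^42 = 115^32 · 115^8 · 115^2 ≡ 417 · 179 · 473 ≡ 633 (mod 797).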